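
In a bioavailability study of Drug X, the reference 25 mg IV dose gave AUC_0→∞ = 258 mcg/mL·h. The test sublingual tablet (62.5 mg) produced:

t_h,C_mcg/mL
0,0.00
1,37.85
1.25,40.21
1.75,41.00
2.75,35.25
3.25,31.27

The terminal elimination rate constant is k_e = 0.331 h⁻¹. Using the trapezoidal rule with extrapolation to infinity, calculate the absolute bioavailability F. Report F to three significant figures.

F = 0.307

Trapezoidal AUC_0→3.25 (sublingual tablet):
  [0→1]: (0.00+37.85)/2 × 1 = 18.925
  [1→1.25]: (37.85+40.21)/2 × 0.25 = 9.7575
  [1.25→1.75]: (40.21+41.00)/2 × 0.5 = 20.3025
  [1.75→2.75]: (41.00+35.25)/2 × 1 = 38.125
  [2.75→3.25]: (35.25+31.27)/2 × 0.5 = 16.63
  Sum = 103.74 mcg/mL·h
Tail: C_last/k_e = 31.27/0.331 = 94.471
AUC_0→∞ (sublingual tablet) = 103.74 + 94.471 = 198.211 mcg/mL·h
F = (AUC_ev/D_ev)/(AUC_iv/D_iv) = (198.211/62.5)/(258/25) = 3.171376/10.32 = 0.3073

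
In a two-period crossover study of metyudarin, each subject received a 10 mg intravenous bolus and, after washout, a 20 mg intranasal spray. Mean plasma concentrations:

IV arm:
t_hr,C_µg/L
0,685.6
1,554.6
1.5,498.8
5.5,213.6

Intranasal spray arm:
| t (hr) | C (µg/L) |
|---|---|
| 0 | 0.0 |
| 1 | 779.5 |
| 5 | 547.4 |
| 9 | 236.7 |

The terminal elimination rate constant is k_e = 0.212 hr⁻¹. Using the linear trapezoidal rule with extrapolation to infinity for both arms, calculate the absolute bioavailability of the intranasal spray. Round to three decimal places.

F = 0.864

Trapezoidal AUC_0→5.5 (IV):
  [0→1]: (685.6+554.6)/2 × 1 = 620.1
  [1→1.5]: (554.6+498.8)/2 × 0.5 = 263.35
  [1.5→5.5]: (498.8+213.6)/2 × 4 = 1424.8
  Sum = 2308.25 µg/L·hr
IV tail: 213.6/0.212 = 1007.547; AUC_iv,0→∞ = 2308.25 + 1007.547 = 3315.797 µg/L·hr
Trapezoidal AUC_0→9 (intranasal spray):
  [0→1]: (0.0+779.5)/2 × 1 = 389.75
  [1→5]: (779.5+547.4)/2 × 4 = 2653.8
  [5→9]: (547.4+236.7)/2 × 4 = 1568.2
  Sum = 4611.75 µg/L·hr
intranasal spray tail: 236.7/0.212 = 1116.509; AUC_ev,0→∞ = 4611.75 + 1116.509 = 5728.259 µg/L·hr
F = (AUC_ev/D_ev)/(AUC_iv/D_iv) = (5728.259/20)/(3315.797/10) = 286.41295/331.5797 = 0.8638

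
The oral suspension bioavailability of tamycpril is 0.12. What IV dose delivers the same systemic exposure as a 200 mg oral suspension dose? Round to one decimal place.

D_iv = 24.0 mg

Systemic exposure from an extravascular dose = F × D_ev, so the equivalent IV dose is F × D_ev.
D_iv = F × D_ev = 0.12 × 200 = 24 mg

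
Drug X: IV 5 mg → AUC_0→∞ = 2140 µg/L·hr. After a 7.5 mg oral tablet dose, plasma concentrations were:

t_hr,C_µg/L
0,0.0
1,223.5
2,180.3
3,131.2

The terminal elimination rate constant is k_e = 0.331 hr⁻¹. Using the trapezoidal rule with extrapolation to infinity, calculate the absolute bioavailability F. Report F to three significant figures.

F = 0.270

Trapezoidal AUC_0→3 (oral tablet):
  [0→1]: (0.0+223.5)/2 × 1 = 111.75
  [1→2]: (223.5+180.3)/2 × 1 = 201.9
  [2→3]: (180.3+131.2)/2 × 1 = 155.75
  Sum = 469.4 µg/L·hr
Tail: C_last/k_e = 131.2/0.331 = 396.375
AUC_0→∞ (oral tablet) = 469.4 + 396.375 = 865.775 µg/L·hr
F = (AUC_ev/D_ev)/(AUC_iv/D_iv) = (865.775/7.5)/(2140/5) = 115.437/428 = 0.2697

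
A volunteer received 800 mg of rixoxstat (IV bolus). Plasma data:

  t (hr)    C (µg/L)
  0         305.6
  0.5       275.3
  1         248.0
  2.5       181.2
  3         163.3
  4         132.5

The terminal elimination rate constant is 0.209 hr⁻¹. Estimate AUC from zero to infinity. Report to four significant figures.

Trapezoidal AUC_0→4:
  [0→0.5]: (305.6+275.3)/2 × 0.5 = 145.225
  [0.5→1]: (275.3+248.0)/2 × 0.5 = 130.825
  [1→2.5]: (248.0+181.2)/2 × 1.5 = 321.9
  [2.5→3]: (181.2+163.3)/2 × 0.5 = 86.125
  [3→4]: (163.3+132.5)/2 × 1 = 147.9
  Sum = 831.975 µg/L·hr
Extrapolated tail: C_last / k_e = 132.5 / 0.209 = 633.971
AUC_0→∞ = 831.975 + 633.971 = 1465.946 µg/L·hr

AUC = 1466 µg/L·hr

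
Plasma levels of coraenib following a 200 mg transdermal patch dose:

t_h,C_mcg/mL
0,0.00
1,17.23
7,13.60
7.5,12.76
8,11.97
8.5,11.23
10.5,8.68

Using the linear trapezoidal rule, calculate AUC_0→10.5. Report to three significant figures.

Trapezoidal AUC_0→10.5:
  [0→1]: (0.00+17.23)/2 × 1 = 8.615
  [1→7]: (17.23+13.60)/2 × 6 = 92.49
  [7→7.5]: (13.60+12.76)/2 × 0.5 = 6.59
  [7.5→8]: (12.76+11.97)/2 × 0.5 = 6.1825
  [8→8.5]: (11.97+11.23)/2 × 0.5 = 5.8
  [8.5→10.5]: (11.23+8.68)/2 × 2 = 19.91
  Sum = 139.5875 mcg/mL·h

AUC = 140 mcg/mL·h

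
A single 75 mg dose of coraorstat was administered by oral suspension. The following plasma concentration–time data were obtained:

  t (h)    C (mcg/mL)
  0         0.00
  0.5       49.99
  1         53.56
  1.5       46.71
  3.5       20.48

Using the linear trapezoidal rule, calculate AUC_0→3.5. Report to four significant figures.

AUC = 130.6 mcg/mL·h

Trapezoidal AUC_0→3.5:
  [0→0.5]: (0.00+49.99)/2 × 0.5 = 12.4975
  [0.5→1]: (49.99+53.56)/2 × 0.5 = 25.8875
  [1→1.5]: (53.56+46.71)/2 × 0.5 = 25.0675
  [1.5→3.5]: (46.71+20.48)/2 × 2 = 67.19
  Sum = 130.6425 mcg/mL·h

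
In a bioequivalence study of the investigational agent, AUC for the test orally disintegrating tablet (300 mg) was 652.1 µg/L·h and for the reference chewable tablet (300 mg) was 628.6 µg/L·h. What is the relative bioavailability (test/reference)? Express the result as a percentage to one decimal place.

F_rel = 103.7%

F_rel = (AUC_test/D_test) / (AUC_ref/D_ref)
      = (652.1/300) / (628.6/300)
      = 2.17367 / 2.09533 = 1.0374 = 103.74%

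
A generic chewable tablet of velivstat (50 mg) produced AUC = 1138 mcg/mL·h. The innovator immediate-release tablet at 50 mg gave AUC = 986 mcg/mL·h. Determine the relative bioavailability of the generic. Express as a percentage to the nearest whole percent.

F_rel = (AUC_test/D_test) / (AUC_ref/D_ref)
      = (1138/50) / (986/50)
      = 22.76 / 19.72 = 1.1542 = 115.42%

F_rel = 115%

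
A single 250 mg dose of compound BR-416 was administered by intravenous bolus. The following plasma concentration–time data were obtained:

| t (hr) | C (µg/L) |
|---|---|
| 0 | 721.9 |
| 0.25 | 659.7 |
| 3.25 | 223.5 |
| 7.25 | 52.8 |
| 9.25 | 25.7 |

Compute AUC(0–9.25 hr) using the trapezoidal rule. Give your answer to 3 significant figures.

AUC = 2130 µg/L·hr

Trapezoidal AUC_0→9.25:
  [0→0.25]: (721.9+659.7)/2 × 0.25 = 172.7
  [0.25→3.25]: (659.7+223.5)/2 × 3 = 1324.8
  [3.25→7.25]: (223.5+52.8)/2 × 4 = 552.6
  [7.25→9.25]: (52.8+25.7)/2 × 2 = 78.5
  Sum = 2128.6 µg/L·hr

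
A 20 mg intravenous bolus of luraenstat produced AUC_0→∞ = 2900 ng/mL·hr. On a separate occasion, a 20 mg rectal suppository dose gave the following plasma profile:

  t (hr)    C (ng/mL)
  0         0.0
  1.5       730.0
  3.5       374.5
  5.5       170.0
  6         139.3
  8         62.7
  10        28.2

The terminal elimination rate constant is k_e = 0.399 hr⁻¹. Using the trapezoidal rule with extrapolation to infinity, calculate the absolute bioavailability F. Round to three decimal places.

F = 0.909

Trapezoidal AUC_0→10 (rectal suppository):
  [0→1.5]: (0.0+730.0)/2 × 1.5 = 547.5
  [1.5→3.5]: (730.0+374.5)/2 × 2 = 1104.5
  [3.5→5.5]: (374.5+170.0)/2 × 2 = 544.5
  [5.5→6]: (170.0+139.3)/2 × 0.5 = 77.325
  [6→8]: (139.3+62.7)/2 × 2 = 202.0
  [8→10]: (62.7+28.2)/2 × 2 = 90.9
  Sum = 2566.725 ng/mL·hr
Tail: C_last/k_e = 28.2/0.399 = 70.677
AUC_0→∞ (rectal suppository) = 2566.725 + 70.677 = 2637.402 ng/mL·hr
F = (AUC_ev/D_ev)/(AUC_iv/D_iv) = (2637.402/20)/(2900/20) = 131.8701/145 = 0.9094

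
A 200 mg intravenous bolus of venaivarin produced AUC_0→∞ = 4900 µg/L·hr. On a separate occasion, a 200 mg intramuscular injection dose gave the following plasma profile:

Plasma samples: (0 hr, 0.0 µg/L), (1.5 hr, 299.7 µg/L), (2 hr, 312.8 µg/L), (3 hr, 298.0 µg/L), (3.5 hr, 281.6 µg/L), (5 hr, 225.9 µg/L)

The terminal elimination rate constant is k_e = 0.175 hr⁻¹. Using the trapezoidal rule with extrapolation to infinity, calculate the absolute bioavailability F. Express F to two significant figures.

F = 0.51

Trapezoidal AUC_0→5 (intramuscular injection):
  [0→1.5]: (0.0+299.7)/2 × 1.5 = 224.775
  [1.5→2]: (299.7+312.8)/2 × 0.5 = 153.125
  [2→3]: (312.8+298.0)/2 × 1 = 305.4
  [3→3.5]: (298.0+281.6)/2 × 0.5 = 144.9
  [3.5→5]: (281.6+225.9)/2 × 1.5 = 380.625
  Sum = 1208.825 µg/L·hr
Tail: C_last/k_e = 225.9/0.175 = 1290.857
AUC_0→∞ (intramuscular injection) = 1208.825 + 1290.857 = 2499.682 µg/L·hr
F = (AUC_ev/D_ev)/(AUC_iv/D_iv) = (2499.682/200)/(4900/200) = 12.49841/24.5 = 0.5101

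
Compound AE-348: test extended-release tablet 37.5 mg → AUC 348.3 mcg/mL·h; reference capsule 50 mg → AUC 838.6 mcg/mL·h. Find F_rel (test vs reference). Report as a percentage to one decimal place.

F_rel = 55.4%

F_rel = (AUC_test/D_test) / (AUC_ref/D_ref)
      = (348.3/37.5) / (838.6/50)
      = 9.288 / 16.772 = 0.5538 = 55.38%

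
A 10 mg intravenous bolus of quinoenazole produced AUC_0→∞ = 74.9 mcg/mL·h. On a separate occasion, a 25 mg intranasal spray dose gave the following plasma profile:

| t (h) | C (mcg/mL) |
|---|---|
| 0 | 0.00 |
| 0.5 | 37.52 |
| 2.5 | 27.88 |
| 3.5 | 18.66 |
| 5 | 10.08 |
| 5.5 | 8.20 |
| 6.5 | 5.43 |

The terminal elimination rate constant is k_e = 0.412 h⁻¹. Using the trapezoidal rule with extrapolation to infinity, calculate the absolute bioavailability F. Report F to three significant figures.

F = 0.770

Trapezoidal AUC_0→6.5 (intranasal spray):
  [0→0.5]: (0.00+37.52)/2 × 0.5 = 9.38
  [0.5→2.5]: (37.52+27.88)/2 × 2 = 65.4
  [2.5→3.5]: (27.88+18.66)/2 × 1 = 23.27
  [3.5→5]: (18.66+10.08)/2 × 1.5 = 21.555
  [5→5.5]: (10.08+8.20)/2 × 0.5 = 4.57
  [5.5→6.5]: (8.20+5.43)/2 × 1 = 6.815
  Sum = 130.99 mcg/mL·h
Tail: C_last/k_e = 5.43/0.412 = 13.180
AUC_0→∞ (intranasal spray) = 130.99 + 13.180 = 144.17 mcg/mL·h
F = (AUC_ev/D_ev)/(AUC_iv/D_iv) = (144.17/25)/(74.9/10) = 5.7668/7.49 = 0.7699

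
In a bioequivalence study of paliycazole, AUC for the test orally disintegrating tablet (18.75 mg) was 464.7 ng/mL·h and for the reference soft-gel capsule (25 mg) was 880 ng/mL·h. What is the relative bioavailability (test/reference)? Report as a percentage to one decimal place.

F_rel = (AUC_test/D_test) / (AUC_ref/D_ref)
      = (464.7/18.75) / (880/25)
      = 24.784 / 35.2 = 0.7041 = 70.41%

F_rel = 70.4%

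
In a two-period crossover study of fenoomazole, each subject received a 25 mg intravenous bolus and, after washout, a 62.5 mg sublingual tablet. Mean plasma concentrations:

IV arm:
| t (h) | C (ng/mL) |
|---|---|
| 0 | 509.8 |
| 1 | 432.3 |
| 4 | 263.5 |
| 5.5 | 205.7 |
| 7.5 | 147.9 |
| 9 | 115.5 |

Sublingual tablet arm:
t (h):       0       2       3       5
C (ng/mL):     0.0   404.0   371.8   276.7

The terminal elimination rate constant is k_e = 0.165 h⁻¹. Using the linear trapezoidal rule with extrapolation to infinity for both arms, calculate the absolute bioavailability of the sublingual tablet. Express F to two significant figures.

Trapezoidal AUC_0→9 (IV):
  [0→1]: (509.8+432.3)/2 × 1 = 471.05
  [1→4]: (432.3+263.5)/2 × 3 = 1043.7
  [4→5.5]: (263.5+205.7)/2 × 1.5 = 351.9
  [5.5→7.5]: (205.7+147.9)/2 × 2 = 353.6
  [7.5→9]: (147.9+115.5)/2 × 1.5 = 197.55
  Sum = 2417.8 ng/mL·h
IV tail: 115.5/0.165 = 700.000; AUC_iv,0→∞ = 2417.8 + 700.000 = 3117.8 ng/mL·h
Trapezoidal AUC_0→5 (sublingual tablet):
  [0→2]: (0.0+404.0)/2 × 2 = 404.0
  [2→3]: (404.0+371.8)/2 × 1 = 387.9
  [3→5]: (371.8+276.7)/2 × 2 = 648.5
  Sum = 1440.4 ng/mL·h
sublingual tablet tail: 276.7/0.165 = 1676.970; AUC_ev,0→∞ = 1440.4 + 1676.970 = 3117.37 ng/mL·h
F = (AUC_ev/D_ev)/(AUC_iv/D_iv) = (3117.37/62.5)/(3117.8/25) = 49.87792/124.712 = 0.3999

F = 0.40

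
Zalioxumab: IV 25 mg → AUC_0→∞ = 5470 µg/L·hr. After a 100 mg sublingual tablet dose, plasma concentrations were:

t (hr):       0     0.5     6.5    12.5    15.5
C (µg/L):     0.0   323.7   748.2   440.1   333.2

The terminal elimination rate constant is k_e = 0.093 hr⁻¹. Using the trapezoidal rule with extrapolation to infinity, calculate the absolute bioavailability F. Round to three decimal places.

Trapezoidal AUC_0→15.5 (sublingual tablet):
  [0→0.5]: (0.0+323.7)/2 × 0.5 = 80.925
  [0.5→6.5]: (323.7+748.2)/2 × 6 = 3215.7
  [6.5→12.5]: (748.2+440.1)/2 × 6 = 3564.9
  [12.5→15.5]: (440.1+333.2)/2 × 3 = 1159.95
  Sum = 8021.475 µg/L·hr
Tail: C_last/k_e = 333.2/0.093 = 3582.796
AUC_0→∞ (sublingual tablet) = 8021.475 + 3582.796 = 11604.271 µg/L·hr
F = (AUC_ev/D_ev)/(AUC_iv/D_iv) = (11604.271/100)/(5470/25) = 116.04271/218.8 = 0.5304

F = 0.530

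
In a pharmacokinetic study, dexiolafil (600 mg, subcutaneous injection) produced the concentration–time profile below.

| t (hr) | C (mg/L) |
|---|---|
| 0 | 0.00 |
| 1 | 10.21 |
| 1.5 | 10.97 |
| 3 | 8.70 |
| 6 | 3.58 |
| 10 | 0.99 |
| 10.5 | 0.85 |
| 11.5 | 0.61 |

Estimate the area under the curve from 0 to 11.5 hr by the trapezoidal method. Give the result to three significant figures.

AUC = 53.9 mg/L·hr

Trapezoidal AUC_0→11.5:
  [0→1]: (0.00+10.21)/2 × 1 = 5.105
  [1→1.5]: (10.21+10.97)/2 × 0.5 = 5.295
  [1.5→3]: (10.97+8.70)/2 × 1.5 = 14.7525
  [3→6]: (8.70+3.58)/2 × 3 = 18.42
  [6→10]: (3.58+0.99)/2 × 4 = 9.14
  [10→10.5]: (0.99+0.85)/2 × 0.5 = 0.46
  [10.5→11.5]: (0.85+0.61)/2 × 1 = 0.73
  Sum = 53.9025 mg/L·hr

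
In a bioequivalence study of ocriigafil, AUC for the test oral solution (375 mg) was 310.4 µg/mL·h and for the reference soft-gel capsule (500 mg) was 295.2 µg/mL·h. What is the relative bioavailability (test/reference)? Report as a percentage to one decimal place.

F_rel = 140.2%

F_rel = (AUC_test/D_test) / (AUC_ref/D_ref)
      = (310.4/375) / (295.2/500)
      = 0.827733 / 0.5904 = 1.4020 = 140.20%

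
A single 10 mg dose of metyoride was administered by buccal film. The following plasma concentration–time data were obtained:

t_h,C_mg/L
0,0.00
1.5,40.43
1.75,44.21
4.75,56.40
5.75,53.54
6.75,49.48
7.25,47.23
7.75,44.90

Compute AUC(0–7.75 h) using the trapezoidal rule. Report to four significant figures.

Trapezoidal AUC_0→7.75:
  [0→1.5]: (0.00+40.43)/2 × 1.5 = 30.3225
  [1.5→1.75]: (40.43+44.21)/2 × 0.25 = 10.58
  [1.75→4.75]: (44.21+56.40)/2 × 3 = 150.915
  [4.75→5.75]: (56.40+53.54)/2 × 1 = 54.97
  [5.75→6.75]: (53.54+49.48)/2 × 1 = 51.51
  [6.75→7.25]: (49.48+47.23)/2 × 0.5 = 24.1775
  [7.25→7.75]: (47.23+44.90)/2 × 0.5 = 23.0325
  Sum = 345.5075 mg/L·h

AUC = 345.5 mg/L·h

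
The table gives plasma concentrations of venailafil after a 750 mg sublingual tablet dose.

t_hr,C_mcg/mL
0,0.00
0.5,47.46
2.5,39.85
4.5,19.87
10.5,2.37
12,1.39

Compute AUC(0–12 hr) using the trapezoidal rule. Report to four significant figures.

AUC = 228.4 mcg/mL·hr

Trapezoidal AUC_0→12:
  [0→0.5]: (0.00+47.46)/2 × 0.5 = 11.865
  [0.5→2.5]: (47.46+39.85)/2 × 2 = 87.31
  [2.5→4.5]: (39.85+19.87)/2 × 2 = 59.72
  [4.5→10.5]: (19.87+2.37)/2 × 6 = 66.72
  [10.5→12]: (2.37+1.39)/2 × 1.5 = 2.82
  Sum = 228.435 mcg/mL·hr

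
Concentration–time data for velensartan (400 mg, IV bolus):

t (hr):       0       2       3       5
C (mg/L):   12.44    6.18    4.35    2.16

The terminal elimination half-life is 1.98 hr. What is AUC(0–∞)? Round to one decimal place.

AUC = 36.6 mg/L·hr

Trapezoidal AUC_0→5:
  [0→2]: (12.44+6.18)/2 × 2 = 18.62
  [2→3]: (6.18+4.35)/2 × 1 = 5.265
  [3→5]: (4.35+2.16)/2 × 2 = 6.51
  Sum = 30.395 mg/L·hr
k_e = ln2 / t½ = 0.693147 / 1.98 = 0.3501 hr^-1
Extrapolated tail: C_last / k_e = 2.16 / 0.3501 = 6.170
AUC_0→∞ = 30.395 + 6.170 = 36.565 mg/L·hr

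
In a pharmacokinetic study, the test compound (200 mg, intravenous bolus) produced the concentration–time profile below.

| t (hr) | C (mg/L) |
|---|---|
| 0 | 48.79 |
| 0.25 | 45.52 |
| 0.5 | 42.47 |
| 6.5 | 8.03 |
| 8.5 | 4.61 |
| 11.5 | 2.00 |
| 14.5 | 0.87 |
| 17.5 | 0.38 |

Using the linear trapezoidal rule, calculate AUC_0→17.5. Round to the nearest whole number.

AUC = 203 mg/L·hr

Trapezoidal AUC_0→17.5:
  [0→0.25]: (48.79+45.52)/2 × 0.25 = 11.78875
  [0.25→0.5]: (45.52+42.47)/2 × 0.25 = 10.99875
  [0.5→6.5]: (42.47+8.03)/2 × 6 = 151.5
  [6.5→8.5]: (8.03+4.61)/2 × 2 = 12.64
  [8.5→11.5]: (4.61+2.00)/2 × 3 = 9.915
  [11.5→14.5]: (2.00+0.87)/2 × 3 = 4.305
  [14.5→17.5]: (0.87+0.38)/2 × 3 = 1.875
  Sum = 203.0225 mg/L·hr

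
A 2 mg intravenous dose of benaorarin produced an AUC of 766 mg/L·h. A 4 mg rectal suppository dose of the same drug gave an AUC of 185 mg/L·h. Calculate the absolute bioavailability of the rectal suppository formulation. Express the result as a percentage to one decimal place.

F = (AUC_ev / D_ev) / (AUC_iv / D_iv)
  = (185/4) / (766/2)
  = 46.25 / 383 = 0.1208
  = 12.08%

F = 12.1%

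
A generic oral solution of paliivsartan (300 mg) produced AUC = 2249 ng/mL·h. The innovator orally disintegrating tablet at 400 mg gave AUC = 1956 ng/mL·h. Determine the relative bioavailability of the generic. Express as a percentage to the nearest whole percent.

F_rel = 153%

F_rel = (AUC_test/D_test) / (AUC_ref/D_ref)
      = (2249/300) / (1956/400)
      = 7.49667 / 4.89 = 1.5331 = 153.31%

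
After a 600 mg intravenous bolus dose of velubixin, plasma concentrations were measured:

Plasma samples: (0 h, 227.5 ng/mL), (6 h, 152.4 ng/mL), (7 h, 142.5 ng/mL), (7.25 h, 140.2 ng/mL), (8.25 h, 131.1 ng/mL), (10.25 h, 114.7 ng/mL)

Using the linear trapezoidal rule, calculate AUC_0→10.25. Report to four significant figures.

Trapezoidal AUC_0→10.25:
  [0→6]: (227.5+152.4)/2 × 6 = 1139.7
  [6→7]: (152.4+142.5)/2 × 1 = 147.45
  [7→7.25]: (142.5+140.2)/2 × 0.25 = 35.3375
  [7.25→8.25]: (140.2+131.1)/2 × 1 = 135.65
  [8.25→10.25]: (131.1+114.7)/2 × 2 = 245.8
  Sum = 1703.9375 ng/mL·h

AUC = 1704 ng/mL·h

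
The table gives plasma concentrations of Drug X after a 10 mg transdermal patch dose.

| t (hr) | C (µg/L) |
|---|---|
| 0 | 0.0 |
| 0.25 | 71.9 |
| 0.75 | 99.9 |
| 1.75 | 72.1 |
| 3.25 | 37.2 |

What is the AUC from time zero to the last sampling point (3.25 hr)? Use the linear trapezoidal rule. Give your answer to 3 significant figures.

AUC = 220 µg/L·hr

Trapezoidal AUC_0→3.25:
  [0→0.25]: (0.0+71.9)/2 × 0.25 = 8.9875
  [0.25→0.75]: (71.9+99.9)/2 × 0.5 = 42.95
  [0.75→1.75]: (99.9+72.1)/2 × 1 = 86.0
  [1.75→3.25]: (72.1+37.2)/2 × 1.5 = 81.975
  Sum = 219.9125 µg/L·hr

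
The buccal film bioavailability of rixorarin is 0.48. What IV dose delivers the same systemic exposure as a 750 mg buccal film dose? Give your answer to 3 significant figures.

D_iv = 360 mg

Systemic exposure from an extravascular dose = F × D_ev, so the equivalent IV dose is F × D_ev.
D_iv = F × D_ev = 0.48 × 750 = 360 mg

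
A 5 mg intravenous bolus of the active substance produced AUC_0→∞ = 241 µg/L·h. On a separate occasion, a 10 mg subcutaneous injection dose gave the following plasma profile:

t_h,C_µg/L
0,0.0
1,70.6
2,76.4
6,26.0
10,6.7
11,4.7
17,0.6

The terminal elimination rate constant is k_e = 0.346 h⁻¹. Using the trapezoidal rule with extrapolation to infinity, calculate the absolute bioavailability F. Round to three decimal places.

Trapezoidal AUC_0→17 (subcutaneous injection):
  [0→1]: (0.0+70.6)/2 × 1 = 35.3
  [1→2]: (70.6+76.4)/2 × 1 = 73.5
  [2→6]: (76.4+26.0)/2 × 4 = 204.8
  [6→10]: (26.0+6.7)/2 × 4 = 65.4
  [10→11]: (6.7+4.7)/2 × 1 = 5.7
  [11→17]: (4.7+0.6)/2 × 6 = 15.9
  Sum = 400.6 µg/L·h
Tail: C_last/k_e = 0.6/0.346 = 1.734
AUC_0→∞ (subcutaneous injection) = 400.6 + 1.734 = 402.334 µg/L·h
F = (AUC_ev/D_ev)/(AUC_iv/D_iv) = (402.334/10)/(241/5) = 40.2334/48.2 = 0.8347

F = 0.835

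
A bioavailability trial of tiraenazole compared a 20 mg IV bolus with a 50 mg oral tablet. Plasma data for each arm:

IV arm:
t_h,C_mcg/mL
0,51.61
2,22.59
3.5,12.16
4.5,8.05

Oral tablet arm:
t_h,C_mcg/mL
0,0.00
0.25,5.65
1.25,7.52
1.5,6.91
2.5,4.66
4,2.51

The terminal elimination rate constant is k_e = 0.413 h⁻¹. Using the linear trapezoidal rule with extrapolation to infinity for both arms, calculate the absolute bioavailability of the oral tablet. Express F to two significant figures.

Trapezoidal AUC_0→4.5 (IV):
  [0→2]: (51.61+22.59)/2 × 2 = 74.2
  [2→3.5]: (22.59+12.16)/2 × 1.5 = 26.0625
  [3.5→4.5]: (12.16+8.05)/2 × 1 = 10.105
  Sum = 110.3675 mcg/mL·h
IV tail: 8.05/0.413 = 19.492; AUC_iv,0→∞ = 110.3675 + 19.492 = 129.8595 mcg/mL·h
Trapezoidal AUC_0→4 (oral tablet):
  [0→0.25]: (0.00+5.65)/2 × 0.25 = 0.70625
  [0.25→1.25]: (5.65+7.52)/2 × 1 = 6.585
  [1.25→1.5]: (7.52+6.91)/2 × 0.25 = 1.80375
  [1.5→2.5]: (6.91+4.66)/2 × 1 = 5.785
  [2.5→4]: (4.66+2.51)/2 × 1.5 = 5.3775
  Sum = 20.2575 mcg/mL·h
oral tablet tail: 2.51/0.413 = 6.077; AUC_ev,0→∞ = 20.2575 + 6.077 = 26.3345 mcg/mL·h
F = (AUC_ev/D_ev)/(AUC_iv/D_iv) = (26.3345/50)/(129.8595/20) = 0.52669/6.492975 = 0.0811

F = 0.081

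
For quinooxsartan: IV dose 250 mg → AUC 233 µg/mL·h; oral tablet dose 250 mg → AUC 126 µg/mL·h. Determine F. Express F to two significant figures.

F = (AUC_ev / D_ev) / (AUC_iv / D_iv)
  = (126/250) / (233/250)
  = 0.504 / 0.932 = 0.5408

F = 0.54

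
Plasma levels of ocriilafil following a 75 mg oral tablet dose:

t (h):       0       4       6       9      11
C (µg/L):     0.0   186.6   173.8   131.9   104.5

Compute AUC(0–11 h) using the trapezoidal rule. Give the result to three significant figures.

AUC = 1430 µg/L·h

Trapezoidal AUC_0→11:
  [0→4]: (0.0+186.6)/2 × 4 = 373.2
  [4→6]: (186.6+173.8)/2 × 2 = 360.4
  [6→9]: (173.8+131.9)/2 × 3 = 458.55
  [9→11]: (131.9+104.5)/2 × 2 = 236.4
  Sum = 1428.55 µg/L·h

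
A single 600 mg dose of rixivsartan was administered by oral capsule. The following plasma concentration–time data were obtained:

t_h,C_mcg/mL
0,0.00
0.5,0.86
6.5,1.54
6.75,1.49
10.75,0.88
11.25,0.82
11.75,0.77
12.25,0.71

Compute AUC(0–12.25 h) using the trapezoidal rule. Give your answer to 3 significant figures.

AUC = 13.7 mcg/mL·h

Trapezoidal AUC_0→12.25:
  [0→0.5]: (0.00+0.86)/2 × 0.5 = 0.215
  [0.5→6.5]: (0.86+1.54)/2 × 6 = 7.2
  [6.5→6.75]: (1.54+1.49)/2 × 0.25 = 0.37875
  [6.75→10.75]: (1.49+0.88)/2 × 4 = 4.74
  [10.75→11.25]: (0.88+0.82)/2 × 0.5 = 0.425
  [11.25→11.75]: (0.82+0.77)/2 × 0.5 = 0.3975
  [11.75→12.25]: (0.77+0.71)/2 × 0.5 = 0.37
  Sum = 13.72625 mcg/mL·h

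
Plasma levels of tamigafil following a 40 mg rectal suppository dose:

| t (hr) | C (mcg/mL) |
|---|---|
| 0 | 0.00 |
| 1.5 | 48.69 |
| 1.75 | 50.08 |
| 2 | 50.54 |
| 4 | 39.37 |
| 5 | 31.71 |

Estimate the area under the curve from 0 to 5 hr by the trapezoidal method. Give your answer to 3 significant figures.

AUC = 187 mcg/mL·hr

Trapezoidal AUC_0→5:
  [0→1.5]: (0.00+48.69)/2 × 1.5 = 36.5175
  [1.5→1.75]: (48.69+50.08)/2 × 0.25 = 12.34625
  [1.75→2]: (50.08+50.54)/2 × 0.25 = 12.5775
  [2→4]: (50.54+39.37)/2 × 2 = 89.91
  [4→5]: (39.37+31.71)/2 × 1 = 35.54
  Sum = 186.89125 mcg/mL·hr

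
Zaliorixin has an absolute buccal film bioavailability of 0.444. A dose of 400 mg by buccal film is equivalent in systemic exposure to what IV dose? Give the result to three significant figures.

D_iv = 178 mg

Systemic exposure from an extravascular dose = F × D_ev, so the equivalent IV dose is F × D_ev.
D_iv = F × D_ev = 0.444 × 400 = 177.6 mg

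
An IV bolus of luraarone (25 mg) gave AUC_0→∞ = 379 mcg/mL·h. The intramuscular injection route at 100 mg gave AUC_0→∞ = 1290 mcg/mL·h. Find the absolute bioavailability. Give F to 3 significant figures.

F = (AUC_ev / D_ev) / (AUC_iv / D_iv)
  = (1290/100) / (379/25)
  = 12.9 / 15.16 = 0.8509

F = 0.851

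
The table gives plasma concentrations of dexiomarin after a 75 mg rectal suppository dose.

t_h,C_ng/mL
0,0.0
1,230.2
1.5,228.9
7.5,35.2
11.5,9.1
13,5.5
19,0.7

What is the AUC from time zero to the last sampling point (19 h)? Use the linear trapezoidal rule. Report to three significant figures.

Trapezoidal AUC_0→19:
  [0→1]: (0.0+230.2)/2 × 1 = 115.1
  [1→1.5]: (230.2+228.9)/2 × 0.5 = 114.775
  [1.5→7.5]: (228.9+35.2)/2 × 6 = 792.3
  [7.5→11.5]: (35.2+9.1)/2 × 4 = 88.6
  [11.5→13]: (9.1+5.5)/2 × 1.5 = 10.95
  [13→19]: (5.5+0.7)/2 × 6 = 18.6
  Sum = 1140.325 ng/mL·h

AUC = 1140 ng/mL·h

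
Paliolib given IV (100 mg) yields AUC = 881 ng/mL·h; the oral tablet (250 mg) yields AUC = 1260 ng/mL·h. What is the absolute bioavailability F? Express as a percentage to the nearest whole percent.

F = 57%

F = (AUC_ev / D_ev) / (AUC_iv / D_iv)
  = (1260/250) / (881/100)
  = 5.04 / 8.81 = 0.5721
  = 57.21%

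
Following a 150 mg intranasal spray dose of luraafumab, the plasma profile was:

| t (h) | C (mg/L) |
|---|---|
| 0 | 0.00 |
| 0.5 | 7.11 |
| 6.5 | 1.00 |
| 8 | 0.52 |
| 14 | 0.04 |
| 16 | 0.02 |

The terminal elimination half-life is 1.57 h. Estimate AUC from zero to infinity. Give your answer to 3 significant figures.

AUC = 29.0 mg/L·h

Trapezoidal AUC_0→16:
  [0→0.5]: (0.00+7.11)/2 × 0.5 = 1.7775
  [0.5→6.5]: (7.11+1.00)/2 × 6 = 24.33
  [6.5→8]: (1.00+0.52)/2 × 1.5 = 1.14
  [8→14]: (0.52+0.04)/2 × 6 = 1.68
  [14→16]: (0.04+0.02)/2 × 2 = 0.06
  Sum = 28.9875 mg/L·h
k_e = ln2 / t½ = 0.693147 / 1.57 = 0.4415 h^-1
Extrapolated tail: C_last / k_e = 0.02 / 0.4415 = 0.045
AUC_0→∞ = 28.9875 + 0.045 = 29.0325 mg/L·h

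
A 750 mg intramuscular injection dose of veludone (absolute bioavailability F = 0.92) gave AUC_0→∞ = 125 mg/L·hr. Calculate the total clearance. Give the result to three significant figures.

CL = F × Dose / AUC_0→∞
   = 0.92 × 750 / 125 = 5.52 L/hr

CL = 5.52 L/hr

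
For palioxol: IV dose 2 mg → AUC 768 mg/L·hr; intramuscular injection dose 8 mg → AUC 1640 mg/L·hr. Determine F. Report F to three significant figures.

F = (AUC_ev / D_ev) / (AUC_iv / D_iv)
  = (1640/8) / (768/2)
  = 205 / 384 = 0.5339

F = 0.534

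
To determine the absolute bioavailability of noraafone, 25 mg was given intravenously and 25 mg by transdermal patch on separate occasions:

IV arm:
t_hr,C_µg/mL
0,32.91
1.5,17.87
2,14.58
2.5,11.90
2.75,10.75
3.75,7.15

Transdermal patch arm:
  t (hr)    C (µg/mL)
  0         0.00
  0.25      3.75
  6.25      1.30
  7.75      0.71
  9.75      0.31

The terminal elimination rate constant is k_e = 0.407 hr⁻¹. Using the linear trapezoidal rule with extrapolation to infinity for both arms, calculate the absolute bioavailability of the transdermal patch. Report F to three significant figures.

F = 0.230

Trapezoidal AUC_0→3.75 (IV):
  [0→1.5]: (32.91+17.87)/2 × 1.5 = 38.085
  [1.5→2]: (17.87+14.58)/2 × 0.5 = 8.1125
  [2→2.5]: (14.58+11.90)/2 × 0.5 = 6.62
  [2.5→2.75]: (11.90+10.75)/2 × 0.25 = 2.83125
  [2.75→3.75]: (10.75+7.15)/2 × 1 = 8.95
  Sum = 64.59875 µg/mL·hr
IV tail: 7.15/0.407 = 17.568; AUC_iv,0→∞ = 64.59875 + 17.568 = 82.16675 µg/mL·hr
Trapezoidal AUC_0→9.75 (transdermal patch):
  [0→0.25]: (0.00+3.75)/2 × 0.25 = 0.46875
  [0.25→6.25]: (3.75+1.30)/2 × 6 = 15.15
  [6.25→7.75]: (1.30+0.71)/2 × 1.5 = 1.5075
  [7.75→9.75]: (0.71+0.31)/2 × 2 = 1.02
  Sum = 18.14625 µg/mL·hr
transdermal patch tail: 0.31/0.407 = 0.762; AUC_ev,0→∞ = 18.14625 + 0.762 = 18.90825 µg/mL·hr
F = (AUC_ev/D_ev)/(AUC_iv/D_iv) = (18.90825/25)/(82.16675/25) = 0.75633/3.28667 = 0.2301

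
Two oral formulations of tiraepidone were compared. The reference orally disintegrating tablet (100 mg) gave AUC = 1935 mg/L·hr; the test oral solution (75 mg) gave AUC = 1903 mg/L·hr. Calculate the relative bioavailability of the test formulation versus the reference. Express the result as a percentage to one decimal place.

F_rel = (AUC_test/D_test) / (AUC_ref/D_ref)
      = (1903/75) / (1935/100)
      = 25.3733 / 19.35 = 1.3113 = 131.13%

F_rel = 131.1%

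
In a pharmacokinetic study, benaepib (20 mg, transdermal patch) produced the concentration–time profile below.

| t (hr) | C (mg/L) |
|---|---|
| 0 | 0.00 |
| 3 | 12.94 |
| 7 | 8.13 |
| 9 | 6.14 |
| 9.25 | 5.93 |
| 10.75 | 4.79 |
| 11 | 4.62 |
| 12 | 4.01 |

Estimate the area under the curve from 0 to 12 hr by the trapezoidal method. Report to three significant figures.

AUC = 90.9 mg/L·hr

Trapezoidal AUC_0→12:
  [0→3]: (0.00+12.94)/2 × 3 = 19.41
  [3→7]: (12.94+8.13)/2 × 4 = 42.14
  [7→9]: (8.13+6.14)/2 × 2 = 14.27
  [9→9.25]: (6.14+5.93)/2 × 0.25 = 1.50875
  [9.25→10.75]: (5.93+4.79)/2 × 1.5 = 8.04
  [10.75→11]: (4.79+4.62)/2 × 0.25 = 1.17625
  [11→12]: (4.62+4.01)/2 × 1 = 4.315
  Sum = 90.86 mg/L·hr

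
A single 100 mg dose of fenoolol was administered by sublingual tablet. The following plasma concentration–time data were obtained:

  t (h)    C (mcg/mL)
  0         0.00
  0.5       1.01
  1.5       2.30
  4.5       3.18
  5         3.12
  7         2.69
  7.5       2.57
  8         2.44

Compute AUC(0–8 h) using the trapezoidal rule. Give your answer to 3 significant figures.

Trapezoidal AUC_0→8:
  [0→0.5]: (0.00+1.01)/2 × 0.5 = 0.2525
  [0.5→1.5]: (1.01+2.30)/2 × 1 = 1.655
  [1.5→4.5]: (2.30+3.18)/2 × 3 = 8.22
  [4.5→5]: (3.18+3.12)/2 × 0.5 = 1.575
  [5→7]: (3.12+2.69)/2 × 2 = 5.81
  [7→7.5]: (2.69+2.57)/2 × 0.5 = 1.315
  [7.5→8]: (2.57+2.44)/2 × 0.5 = 1.2525
  Sum = 20.08 mcg/mL·h

AUC = 20.1 mcg/mL·h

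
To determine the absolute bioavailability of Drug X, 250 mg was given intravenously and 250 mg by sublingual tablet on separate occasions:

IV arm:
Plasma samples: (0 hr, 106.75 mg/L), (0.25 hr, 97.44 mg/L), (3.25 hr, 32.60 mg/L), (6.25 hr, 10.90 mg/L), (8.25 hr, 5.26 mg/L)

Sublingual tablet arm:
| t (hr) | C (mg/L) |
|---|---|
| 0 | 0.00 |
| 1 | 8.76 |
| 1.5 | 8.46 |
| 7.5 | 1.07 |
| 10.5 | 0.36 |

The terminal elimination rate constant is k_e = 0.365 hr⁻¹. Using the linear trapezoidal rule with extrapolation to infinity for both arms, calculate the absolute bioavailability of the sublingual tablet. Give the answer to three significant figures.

Trapezoidal AUC_0→8.25 (IV):
  [0→0.25]: (106.75+97.44)/2 × 0.25 = 25.52375
  [0.25→3.25]: (97.44+32.60)/2 × 3 = 195.06
  [3.25→6.25]: (32.60+10.90)/2 × 3 = 65.25
  [6.25→8.25]: (10.90+5.26)/2 × 2 = 16.16
  Sum = 301.99375 mg/L·hr
IV tail: 5.26/0.365 = 14.411; AUC_iv,0→∞ = 301.99375 + 14.411 = 316.40475 mg/L·hr
Trapezoidal AUC_0→10.5 (sublingual tablet):
  [0→1]: (0.00+8.76)/2 × 1 = 4.38
  [1→1.5]: (8.76+8.46)/2 × 0.5 = 4.305
  [1.5→7.5]: (8.46+1.07)/2 × 6 = 28.59
  [7.5→10.5]: (1.07+0.36)/2 × 3 = 2.145
  Sum = 39.42 mg/L·hr
sublingual tablet tail: 0.36/0.365 = 0.986; AUC_ev,0→∞ = 39.42 + 0.986 = 40.406 mg/L·hr
F = (AUC_ev/D_ev)/(AUC_iv/D_iv) = (40.406/250)/(316.40475/250) = 0.161624/1.265619 = 0.1277

F = 0.128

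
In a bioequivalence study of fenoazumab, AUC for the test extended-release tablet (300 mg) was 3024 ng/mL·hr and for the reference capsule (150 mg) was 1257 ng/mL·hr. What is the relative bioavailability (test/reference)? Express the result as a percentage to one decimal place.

F_rel = (AUC_test/D_test) / (AUC_ref/D_ref)
      = (3024/300) / (1257/150)
      = 10.08 / 8.38 = 1.2029 = 120.29%

F_rel = 120.3%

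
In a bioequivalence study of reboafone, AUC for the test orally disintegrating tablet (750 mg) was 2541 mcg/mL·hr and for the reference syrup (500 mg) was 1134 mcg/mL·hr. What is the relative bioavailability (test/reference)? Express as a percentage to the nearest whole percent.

F_rel = 149%

F_rel = (AUC_test/D_test) / (AUC_ref/D_ref)
      = (2541/750) / (1134/500)
      = 3.388 / 2.268 = 1.4938 = 149.38%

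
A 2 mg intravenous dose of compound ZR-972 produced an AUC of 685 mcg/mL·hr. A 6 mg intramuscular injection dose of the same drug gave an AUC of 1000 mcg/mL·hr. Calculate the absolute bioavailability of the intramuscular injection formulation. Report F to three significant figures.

F = 0.487

F = (AUC_ev / D_ev) / (AUC_iv / D_iv)
  = (1000/6) / (685/2)
  = 166.667 / 342.5 = 0.4866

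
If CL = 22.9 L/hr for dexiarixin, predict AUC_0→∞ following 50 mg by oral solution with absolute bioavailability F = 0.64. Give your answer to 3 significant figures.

AUC_0→∞ = F × Dose / CL
        = 0.64 × 50 / 22.9 = 1.39738 mg/L·hr

AUC = 1.40 mg/L·hr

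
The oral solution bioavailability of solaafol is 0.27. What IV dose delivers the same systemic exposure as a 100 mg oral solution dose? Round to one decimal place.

D_iv = 27.0 mg

Systemic exposure from an extravascular dose = F × D_ev, so the equivalent IV dose is F × D_ev.
D_iv = F × D_ev = 0.27 × 100 = 27 mg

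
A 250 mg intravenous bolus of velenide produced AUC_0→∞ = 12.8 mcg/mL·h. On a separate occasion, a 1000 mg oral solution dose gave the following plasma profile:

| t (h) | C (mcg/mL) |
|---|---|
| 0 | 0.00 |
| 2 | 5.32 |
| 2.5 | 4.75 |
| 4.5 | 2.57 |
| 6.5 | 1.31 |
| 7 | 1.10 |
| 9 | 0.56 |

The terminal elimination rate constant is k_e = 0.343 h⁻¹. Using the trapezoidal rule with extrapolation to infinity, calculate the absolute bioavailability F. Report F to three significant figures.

F = 0.448

Trapezoidal AUC_0→9 (oral solution):
  [0→2]: (0.00+5.32)/2 × 2 = 5.32
  [2→2.5]: (5.32+4.75)/2 × 0.5 = 2.5175
  [2.5→4.5]: (4.75+2.57)/2 × 2 = 7.32
  [4.5→6.5]: (2.57+1.31)/2 × 2 = 3.88
  [6.5→7]: (1.31+1.10)/2 × 0.5 = 0.6025
  [7→9]: (1.10+0.56)/2 × 2 = 1.66
  Sum = 21.3 mcg/mL·h
Tail: C_last/k_e = 0.56/0.343 = 1.633
AUC_0→∞ (oral solution) = 21.3 + 1.633 = 22.933 mcg/mL·h
F = (AUC_ev/D_ev)/(AUC_iv/D_iv) = (22.933/1000)/(12.8/250) = 0.022933/0.0512 = 0.4479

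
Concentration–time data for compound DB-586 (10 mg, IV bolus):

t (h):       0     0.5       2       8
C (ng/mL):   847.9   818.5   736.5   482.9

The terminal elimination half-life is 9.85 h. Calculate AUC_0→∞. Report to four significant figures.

Trapezoidal AUC_0→8:
  [0→0.5]: (847.9+818.5)/2 × 0.5 = 416.6
  [0.5→2]: (818.5+736.5)/2 × 1.5 = 1166.25
  [2→8]: (736.5+482.9)/2 × 6 = 3658.2
  Sum = 5241.05 ng/mL·h
k_e = ln2 / t½ = 0.693147 / 9.85 = 0.0704 h^-1
Extrapolated tail: C_last / k_e = 482.9 / 0.0704 = 6859.375
AUC_0→∞ = 5241.05 + 6859.375 = 12100.425 ng/mL·h

AUC = 12100 ng/mL·h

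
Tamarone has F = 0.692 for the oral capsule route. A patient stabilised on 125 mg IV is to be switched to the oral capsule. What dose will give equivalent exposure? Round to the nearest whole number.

D_oral = 181 mg

For equal systemic exposure: F × D_ev = D_iv
D_ev = D_iv / F = 125 / 0.692 = 180.636 mg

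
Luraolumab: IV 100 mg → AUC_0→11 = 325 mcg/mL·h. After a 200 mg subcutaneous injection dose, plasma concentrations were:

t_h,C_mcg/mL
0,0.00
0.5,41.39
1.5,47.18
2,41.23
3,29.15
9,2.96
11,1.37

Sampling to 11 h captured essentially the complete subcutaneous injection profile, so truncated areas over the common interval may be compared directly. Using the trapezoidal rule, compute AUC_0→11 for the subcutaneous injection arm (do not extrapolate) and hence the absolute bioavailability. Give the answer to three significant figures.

F = 0.327

Trapezoidal AUC_0→11 (subcutaneous injection):
  [0→0.5]: (0.00+41.39)/2 × 0.5 = 10.3475
  [0.5→1.5]: (41.39+47.18)/2 × 1 = 44.285
  [1.5→2]: (47.18+41.23)/2 × 0.5 = 22.1025
  [2→3]: (41.23+29.15)/2 × 1 = 35.19
  [3→9]: (29.15+2.96)/2 × 6 = 96.33
  [9→11]: (2.96+1.37)/2 × 2 = 4.33
  Sum = 212.585 mcg/mL·h
F = (AUC_ev/D_ev)/(AUC_iv/D_iv) = (212.585/200)/(325/100) = 1.062925/3.25 = 0.3271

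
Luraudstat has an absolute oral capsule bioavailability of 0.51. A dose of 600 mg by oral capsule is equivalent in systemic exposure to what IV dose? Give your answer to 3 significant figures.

D_iv = 306 mg

Systemic exposure from an extravascular dose = F × D_ev, so the equivalent IV dose is F × D_ev.
D_iv = F × D_ev = 0.51 × 600 = 306 mg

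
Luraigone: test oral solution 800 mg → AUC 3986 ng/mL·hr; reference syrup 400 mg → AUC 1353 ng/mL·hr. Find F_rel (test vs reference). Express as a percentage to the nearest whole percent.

F_rel = 147%

F_rel = (AUC_test/D_test) / (AUC_ref/D_ref)
      = (3986/800) / (1353/400)
      = 4.9825 / 3.3825 = 1.4730 = 147.30%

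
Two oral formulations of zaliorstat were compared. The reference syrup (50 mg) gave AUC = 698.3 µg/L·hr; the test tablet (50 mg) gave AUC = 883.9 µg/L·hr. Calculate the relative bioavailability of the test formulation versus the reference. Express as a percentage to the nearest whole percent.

F_rel = 127%

F_rel = (AUC_test/D_test) / (AUC_ref/D_ref)
      = (883.9/50) / (698.3/50)
      = 17.678 / 13.966 = 1.2658 = 126.58%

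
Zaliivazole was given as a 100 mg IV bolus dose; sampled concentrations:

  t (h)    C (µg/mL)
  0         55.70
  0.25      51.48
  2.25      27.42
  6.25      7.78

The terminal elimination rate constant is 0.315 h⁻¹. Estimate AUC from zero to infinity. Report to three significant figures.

Trapezoidal AUC_0→6.25:
  [0→0.25]: (55.70+51.48)/2 × 0.25 = 13.3975
  [0.25→2.25]: (51.48+27.42)/2 × 2 = 78.9
  [2.25→6.25]: (27.42+7.78)/2 × 4 = 70.4
  Sum = 162.6975 µg/mL·h
Extrapolated tail: C_last / k_e = 7.78 / 0.315 = 24.698
AUC_0→∞ = 162.6975 + 24.698 = 187.3955 µg/mL·h

AUC = 187 µg/mL·h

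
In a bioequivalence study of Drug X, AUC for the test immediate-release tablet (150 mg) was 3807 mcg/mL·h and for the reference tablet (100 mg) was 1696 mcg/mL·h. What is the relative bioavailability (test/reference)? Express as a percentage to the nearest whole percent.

F_rel = 150%

F_rel = (AUC_test/D_test) / (AUC_ref/D_ref)
      = (3807/150) / (1696/100)
      = 25.38 / 16.96 = 1.4965 = 149.65%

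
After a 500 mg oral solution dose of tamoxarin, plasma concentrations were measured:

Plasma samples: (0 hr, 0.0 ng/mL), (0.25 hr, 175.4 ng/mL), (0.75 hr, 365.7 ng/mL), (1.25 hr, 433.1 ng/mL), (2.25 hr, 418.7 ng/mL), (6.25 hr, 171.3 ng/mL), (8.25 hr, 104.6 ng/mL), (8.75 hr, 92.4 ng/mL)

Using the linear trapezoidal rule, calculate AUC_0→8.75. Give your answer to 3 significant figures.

Trapezoidal AUC_0→8.75:
  [0→0.25]: (0.0+175.4)/2 × 0.25 = 21.925
  [0.25→0.75]: (175.4+365.7)/2 × 0.5 = 135.275
  [0.75→1.25]: (365.7+433.1)/2 × 0.5 = 199.7
  [1.25→2.25]: (433.1+418.7)/2 × 1 = 425.9
  [2.25→6.25]: (418.7+171.3)/2 × 4 = 1180.0
  [6.25→8.25]: (171.3+104.6)/2 × 2 = 275.9
  [8.25→8.75]: (104.6+92.4)/2 × 0.5 = 49.25
  Sum = 2287.95 ng/mL·hr

AUC = 2290 ng/mL·hr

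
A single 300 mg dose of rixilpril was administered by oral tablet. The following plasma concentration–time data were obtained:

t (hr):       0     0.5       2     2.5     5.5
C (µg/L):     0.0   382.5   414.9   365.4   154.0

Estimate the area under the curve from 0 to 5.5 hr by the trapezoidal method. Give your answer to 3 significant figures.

AUC = 1670 µg/L·hr

Trapezoidal AUC_0→5.5:
  [0→0.5]: (0.0+382.5)/2 × 0.5 = 95.625
  [0.5→2]: (382.5+414.9)/2 × 1.5 = 598.05
  [2→2.5]: (414.9+365.4)/2 × 0.5 = 195.075
  [2.5→5.5]: (365.4+154.0)/2 × 3 = 779.1
  Sum = 1667.85 µg/L·hr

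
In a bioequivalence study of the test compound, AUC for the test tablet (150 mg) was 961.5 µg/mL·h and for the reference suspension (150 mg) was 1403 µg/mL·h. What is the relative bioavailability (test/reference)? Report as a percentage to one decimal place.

F_rel = (AUC_test/D_test) / (AUC_ref/D_ref)
      = (961.5/150) / (1403/150)
      = 6.41 / 9.35333 = 0.6853 = 68.53%

F_rel = 68.5%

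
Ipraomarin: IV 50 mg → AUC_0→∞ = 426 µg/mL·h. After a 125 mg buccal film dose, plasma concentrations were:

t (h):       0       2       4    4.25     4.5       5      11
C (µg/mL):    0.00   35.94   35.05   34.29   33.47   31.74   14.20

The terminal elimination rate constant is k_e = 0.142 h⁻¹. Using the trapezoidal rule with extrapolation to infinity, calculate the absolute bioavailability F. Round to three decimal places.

Trapezoidal AUC_0→11 (buccal film):
  [0→2]: (0.00+35.94)/2 × 2 = 35.94
  [2→4]: (35.94+35.05)/2 × 2 = 70.99
  [4→4.25]: (35.05+34.29)/2 × 0.25 = 8.6675
  [4.25→4.5]: (34.29+33.47)/2 × 0.25 = 8.47
  [4.5→5]: (33.47+31.74)/2 × 0.5 = 16.3025
  [5→11]: (31.74+14.20)/2 × 6 = 137.82
  Sum = 278.19 µg/mL·h
Tail: C_last/k_e = 14.20/0.142 = 100.000
AUC_0→∞ (buccal film) = 278.19 + 100.000 = 378.19 µg/mL·h
F = (AUC_ev/D_ev)/(AUC_iv/D_iv) = (378.19/125)/(426/50) = 3.02552/8.52 = 0.3551

F = 0.355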